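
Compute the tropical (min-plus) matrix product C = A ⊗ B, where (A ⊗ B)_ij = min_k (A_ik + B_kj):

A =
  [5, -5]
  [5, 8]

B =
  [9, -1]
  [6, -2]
A ⊗ B =
  [1, -7]
  [14, 4]

Apply the min-plus product entry-by-entry:
  C[0][0] = min over k of (A[0][0] + B[0][0] = 5 + 9 = 14, A[0][1] + B[1][0] = -5 + 6 = 1) = 1 (attained at k = 1)
  C[0][1] = min over k of (A[0][0] + B[0][1] = 5 + -1 = 4, A[0][1] + B[1][1] = -5 + -2 = -7) = -7 (attained at k = 1)
  C[1][0] = min over k of (A[1][0] + B[0][0] = 5 + 9 = 14, A[1][1] + B[1][0] = 8 + 6 = 14) = 14 (attained at k = 0)
  C[1][1] = min over k of (A[1][0] + B[0][1] = 5 + -1 = 4, A[1][1] + B[1][1] = 8 + -2 = 6) = 4 (attained at k = 0)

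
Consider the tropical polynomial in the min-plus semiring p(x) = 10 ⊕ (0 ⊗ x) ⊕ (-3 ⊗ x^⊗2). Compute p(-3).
p(-3) = -9

A tropical monomial a ⊗ x^⊗i evaluates to a + i · x. Evaluating each term at x = -3:
  Term 0 contributes 10 + 0 · -3 = 10
  Term 1 contributes 0 + 1 · -3 = -3
  Term 2 contributes -3 + 2 · -3 = -9
p(-3) = ⊕ of these = min[10, -3, -9] = -9.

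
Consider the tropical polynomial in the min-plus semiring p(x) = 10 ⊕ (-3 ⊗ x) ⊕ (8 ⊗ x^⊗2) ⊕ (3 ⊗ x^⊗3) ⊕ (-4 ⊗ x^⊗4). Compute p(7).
p(7) = 4

A tropical monomial a ⊗ x^⊗i evaluates to a + i · x. Evaluating each term at x = 7:
  Term 0 contributes 10 + 0 · 7 = 10
  Term 1 contributes -3 + 1 · 7 = 4
  Term 2 contributes 8 + 2 · 7 = 22
  Term 3 contributes 3 + 3 · 7 = 24
  Term 4 contributes -4 + 4 · 7 = 24
p(7) = ⊕ of these = min[10, 4, 22, 24, 24] = 4.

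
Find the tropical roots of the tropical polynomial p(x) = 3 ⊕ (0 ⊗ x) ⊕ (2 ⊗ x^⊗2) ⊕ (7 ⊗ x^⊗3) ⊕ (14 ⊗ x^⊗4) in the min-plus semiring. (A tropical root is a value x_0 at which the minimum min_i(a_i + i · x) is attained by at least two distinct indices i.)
Roots: {-7, -5, -2, 3}

Each tropical root is a break point of the lower envelope of the lines y = a_i + i · x (there are 5 lines, with slopes 0, 1, ..., 4). Only the lines that attain the minimum somewhere contribute to roots; other lines are dominated. Here the surviving (envelope) indices are i = 4, i = 3, i = 2, i = 1, i = 0.
Intersections between consecutive envelope lines give the roots: for adjacent envelope indices i < j the intersection is x = (a_i − a_j) / (j − i). Reading off the sorted break points: {-7, -5, -2, 3}.
Verification: at each break x_0, at least two indices attain the minimum of min_i(a_i + i · x_0).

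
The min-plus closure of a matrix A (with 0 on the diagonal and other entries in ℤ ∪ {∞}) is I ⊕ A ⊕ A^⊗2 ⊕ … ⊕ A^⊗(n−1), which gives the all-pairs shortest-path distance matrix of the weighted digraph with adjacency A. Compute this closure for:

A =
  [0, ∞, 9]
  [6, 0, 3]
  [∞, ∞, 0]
Closure =
  [0, ∞, 9]
  [6, 0, 3]
  [∞, ∞, 0]

This is the Floyd-Warshall all-pairs shortest-path computation. For each intermediate vertex k = 0, 1, …, 2, update dist[i][j] ← min(dist[i][j], dist[i][k] + dist[k][j]). The final matrix gives, for each (i, j), the minimum total weight of any directed path from i to j (possibly empty when i = j).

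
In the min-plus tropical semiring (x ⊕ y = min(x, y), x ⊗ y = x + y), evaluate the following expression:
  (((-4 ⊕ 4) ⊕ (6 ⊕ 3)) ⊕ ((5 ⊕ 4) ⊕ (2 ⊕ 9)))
(((-4 ⊕ 4) ⊕ (6 ⊕ 3)) ⊕ ((5 ⊕ 4) ⊕ (2 ⊕ 9))) = -4

Expand innermost to outermost. Recall ⊕ takes the minimum of its arguments and ⊗ takes their sum. Working out the expression (((-4 ⊕ 4) ⊕ (6 ⊕ 3)) ⊕ ((5 ⊕ 4) ⊕ (2 ⊕ 9))) gives -4.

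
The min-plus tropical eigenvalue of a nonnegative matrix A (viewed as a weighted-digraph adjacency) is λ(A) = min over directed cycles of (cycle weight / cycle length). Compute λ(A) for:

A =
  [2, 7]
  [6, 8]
λ(A) = 2

Enumerate directed cycles and compute their means (weight / length). Sample:
  cycle 0 → 0: weight = 2, length = 1, mean = 2/1 ≈ 2.000
  cycle 1 → 1: weight = 8, length = 1, mean = 8/1 ≈ 8.000
  cycle 0 → 1 → 0: weight = 13, length = 2, mean = 13/2 ≈ 6.500
  cycle 1 → 0 → 1: weight = 13, length = 2, mean = 13/2 ≈ 6.500
Minimum mean = 2.000, attained e.g. along the cycle 0 → 0 with weight 2 and length 1. So λ(A) = 2/1 = 2.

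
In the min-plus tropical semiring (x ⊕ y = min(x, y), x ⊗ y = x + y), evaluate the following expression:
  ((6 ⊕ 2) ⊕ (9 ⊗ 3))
((6 ⊕ 2) ⊕ (9 ⊗ 3)) = 2

Expand innermost to outermost. Recall ⊕ takes the minimum of its arguments and ⊗ takes their sum. Working out the expression ((6 ⊕ 2) ⊕ (9 ⊗ 3)) gives 2.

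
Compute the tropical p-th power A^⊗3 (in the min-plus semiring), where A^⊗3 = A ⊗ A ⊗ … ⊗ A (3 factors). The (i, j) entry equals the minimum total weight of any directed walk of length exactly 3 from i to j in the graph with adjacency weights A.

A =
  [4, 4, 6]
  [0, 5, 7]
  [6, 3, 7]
A^⊗3 =
  [8, 8, 10]
  [4, 8, 10]
  [7, 7, 9]

Each entry (A^⊗3)_ij equals the minimum over all length-3 walks i = v_0 → v_1 → … → v_3 = j of Σ_t A[v_t][v_{t+1}]. For example, for (i, j) = (0, 2) we minimise over 9 possible intermediate vertex sequences; the minimum is 10, attained along the walk 0 → 1 → 0 → 2.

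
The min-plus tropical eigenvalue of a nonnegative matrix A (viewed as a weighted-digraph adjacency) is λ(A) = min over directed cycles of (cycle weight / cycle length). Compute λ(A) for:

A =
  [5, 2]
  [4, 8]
λ(A) = 3

Enumerate directed cycles and compute their means (weight / length). Sample:
  cycle 0 → 0: weight = 5, length = 1, mean = 5/1 ≈ 5.000
  cycle 1 → 1: weight = 8, length = 1, mean = 8/1 ≈ 8.000
  cycle 0 → 1 → 0: weight = 6, length = 2, mean = 6/2 ≈ 3.000
  cycle 1 → 0 → 1: weight = 6, length = 2, mean = 6/2 ≈ 3.000
Minimum mean = 3.000, attained e.g. along the cycle 0 → 1 → 0 with weight 6 and length 2. So λ(A) = 6/2 = 3.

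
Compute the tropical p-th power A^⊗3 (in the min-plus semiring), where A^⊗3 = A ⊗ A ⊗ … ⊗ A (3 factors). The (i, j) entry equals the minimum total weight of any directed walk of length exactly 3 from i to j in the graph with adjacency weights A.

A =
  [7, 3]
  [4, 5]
A^⊗3 =
  [12, 10]
  [11, 12]

Each entry (A^⊗3)_ij equals the minimum over all length-3 walks i = v_0 → v_1 → … → v_3 = j of Σ_t A[v_t][v_{t+1}]. For example, for (i, j) = (0, 1) we minimise over 4 possible intermediate vertex sequences; the minimum is 10, attained along the walk 0 → 1 → 0 → 1.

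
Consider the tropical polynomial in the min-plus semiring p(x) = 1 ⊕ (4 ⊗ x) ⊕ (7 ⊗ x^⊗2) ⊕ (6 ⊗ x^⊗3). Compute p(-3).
p(-3) = -3

A tropical monomial a ⊗ x^⊗i evaluates to a + i · x. Evaluating each term at x = -3:
  Term 0 contributes 1 + 0 · -3 = 1
  Term 1 contributes 4 + 1 · -3 = 1
  Term 2 contributes 7 + 2 · -3 = 1
  Term 3 contributes 6 + 3 · -3 = -3
p(-3) = ⊕ of these = min[1, 1, 1, -3] = -3.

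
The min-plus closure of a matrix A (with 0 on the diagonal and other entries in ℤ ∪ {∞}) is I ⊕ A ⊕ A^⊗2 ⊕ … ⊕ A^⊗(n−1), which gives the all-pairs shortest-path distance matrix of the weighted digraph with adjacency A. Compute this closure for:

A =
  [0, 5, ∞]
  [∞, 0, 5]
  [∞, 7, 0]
Closure =
  [0, 5, 10]
  [∞, 0, 5]
  [∞, 7, 0]

This is the Floyd-Warshall all-pairs shortest-path computation. For each intermediate vertex k = 0, 1, …, 2, update dist[i][j] ← min(dist[i][j], dist[i][k] + dist[k][j]). The final matrix gives, for each (i, j), the minimum total weight of any directed path from i to j (possibly empty when i = j).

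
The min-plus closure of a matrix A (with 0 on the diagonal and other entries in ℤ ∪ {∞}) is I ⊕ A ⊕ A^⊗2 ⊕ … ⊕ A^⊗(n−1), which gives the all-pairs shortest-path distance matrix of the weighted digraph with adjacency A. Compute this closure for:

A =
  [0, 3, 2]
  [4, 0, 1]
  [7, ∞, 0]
Closure =
  [0, 3, 2]
  [4, 0, 1]
  [7, 10, 0]

This is the Floyd-Warshall all-pairs shortest-path computation. For each intermediate vertex k = 0, 1, …, 2, update dist[i][j] ← min(dist[i][j], dist[i][k] + dist[k][j]). The final matrix gives, for each (i, j), the minimum total weight of any directed path from i to j (possibly empty when i = j).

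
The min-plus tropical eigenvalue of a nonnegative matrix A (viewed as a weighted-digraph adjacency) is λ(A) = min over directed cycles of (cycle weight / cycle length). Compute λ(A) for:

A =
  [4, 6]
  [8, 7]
λ(A) = 4

Enumerate directed cycles and compute their means (weight / length). Sample:
  cycle 0 → 0: weight = 4, length = 1, mean = 4/1 ≈ 4.000
  cycle 1 → 1: weight = 7, length = 1, mean = 7/1 ≈ 7.000
  cycle 0 → 1 → 0: weight = 14, length = 2, mean = 14/2 ≈ 7.000
  cycle 1 → 0 → 1: weight = 14, length = 2, mean = 14/2 ≈ 7.000
Minimum mean = 4.000, attained e.g. along the cycle 0 → 0 with weight 4 and length 1. So λ(A) = 4/1 = 4.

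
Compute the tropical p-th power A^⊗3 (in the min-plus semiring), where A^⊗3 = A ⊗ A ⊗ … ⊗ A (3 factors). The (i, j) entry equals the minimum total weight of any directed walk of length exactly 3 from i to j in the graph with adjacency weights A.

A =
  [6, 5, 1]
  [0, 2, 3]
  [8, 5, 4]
A^⊗3 =
  [6, 8, 6]
  [4, 6, 3]
  [7, 9, 6]

Each entry (A^⊗3)_ij equals the minimum over all length-3 walks i = v_0 → v_1 → … → v_3 = j of Σ_t A[v_t][v_{t+1}]. For example, for (i, j) = (0, 2) we minimise over 9 possible intermediate vertex sequences; the minimum is 6, attained along the walk 0 → 1 → 0 → 2.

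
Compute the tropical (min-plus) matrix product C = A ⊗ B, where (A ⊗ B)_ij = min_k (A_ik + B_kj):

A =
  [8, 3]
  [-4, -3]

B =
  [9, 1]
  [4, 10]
A ⊗ B =
  [7, 9]
  [1, -3]

Apply the min-plus product entry-by-entry:
  C[0][0] = min over k of (A[0][0] + B[0][0] = 8 + 9 = 17, A[0][1] + B[1][0] = 3 + 4 = 7) = 7 (attained at k = 1)
  C[0][1] = min over k of (A[0][0] + B[0][1] = 8 + 1 = 9, A[0][1] + B[1][1] = 3 + 10 = 13) = 9 (attained at k = 0)
  C[1][0] = min over k of (A[1][0] + B[0][0] = -4 + 9 = 5, A[1][1] + B[1][0] = -3 + 4 = 1) = 1 (attained at k = 1)
  C[1][1] = min over k of (A[1][0] + B[0][1] = -4 + 1 = -3, A[1][1] + B[1][1] = -3 + 10 = 7) = -3 (attained at k = 0)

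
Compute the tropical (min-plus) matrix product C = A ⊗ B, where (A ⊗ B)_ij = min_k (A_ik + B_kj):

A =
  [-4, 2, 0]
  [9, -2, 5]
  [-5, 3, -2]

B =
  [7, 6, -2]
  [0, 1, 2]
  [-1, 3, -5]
A ⊗ B =
  [-1, 2, -6]
  [-2, -1, 0]
  [-3, 1, -7]

Apply the min-plus product entry-by-entry:
  C[0][0] = min over k of (A[0][0] + B[0][0] = -4 + 7 = 3, A[0][1] + B[1][0] = 2 + 0 = 2, A[0][2] + B[2][0] = 0 + -1 = -1) = -1 (attained at k = 2)
  C[0][1] = min over k of (A[0][0] + B[0][1] = -4 + 6 = 2, A[0][1] + B[1][1] = 2 + 1 = 3, A[0][2] + B[2][1] = 0 + 3 = 3) = 2 (attained at k = 0)
  C[0][2] = min over k of (A[0][0] + B[0][2] = -4 + -2 = -6, A[0][1] + B[1][2] = 2 + 2 = 4, A[0][2] + B[2][2] = 0 + -5 = -5) = -6 (attained at k = 0)
  C[1][0] = min over k of (A[1][0] + B[0][0] = 9 + 7 = 16, A[1][1] + B[1][0] = -2 + 0 = -2, A[1][2] + B[2][0] = 5 + -1 = 4) = -2 (attained at k = 1)
  C[1][1] = min over k of (A[1][0] + B[0][1] = 9 + 6 = 15, A[1][1] + B[1][1] = -2 + 1 = -1, A[1][2] + B[2][1] = 5 + 3 = 8) = -1 (attained at k = 1)
  C[1][2] = min over k of (A[1][0] + B[0][2] = 9 + -2 = 7, A[1][1] + B[1][2] = -2 + 2 = 0, A[1][2] + B[2][2] = 5 + -5 = 0) = 0 (attained at k = 1)
  C[2][0] = min over k of (A[2][0] + B[0][0] = -5 + 7 = 2, A[2][1] + B[1][0] = 3 + 0 = 3, A[2][2] + B[2][0] = -2 + -1 = -3) = -3 (attained at k = 2)
  C[2][1] = min over k of (A[2][0] + B[0][1] = -5 + 6 = 1, A[2][1] + B[1][1] = 3 + 1 = 4, A[2][2] + B[2][1] = -2 + 3 = 1) = 1 (attained at k = 0)
  C[2][2] = min over k of (A[2][0] + B[0][2] = -5 + -2 = -7, A[2][1] + B[1][2] = 3 + 2 = 5, A[2][2] + B[2][2] = -2 + -5 = -7) = -7 (attained at k = 0)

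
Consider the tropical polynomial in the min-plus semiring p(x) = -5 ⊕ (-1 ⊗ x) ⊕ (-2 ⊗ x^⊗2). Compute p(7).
p(7) = -5

A tropical monomial a ⊗ x^⊗i evaluates to a + i · x. Evaluating each term at x = 7:
  Term 0 contributes -5 + 0 · 7 = -5
  Term 1 contributes -1 + 1 · 7 = 6
  Term 2 contributes -2 + 2 · 7 = 12
p(7) = ⊕ of these = min[-5, 6, 12] = -5.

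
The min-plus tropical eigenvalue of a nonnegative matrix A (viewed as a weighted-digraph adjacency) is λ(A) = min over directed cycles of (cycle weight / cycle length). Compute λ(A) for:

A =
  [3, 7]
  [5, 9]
λ(A) = 3

Enumerate directed cycles and compute their means (weight / length). Sample:
  cycle 0 → 0: weight = 3, length = 1, mean = 3/1 ≈ 3.000
  cycle 1 → 1: weight = 9, length = 1, mean = 9/1 ≈ 9.000
  cycle 0 → 1 → 0: weight = 12, length = 2, mean = 12/2 ≈ 6.000
  cycle 1 → 0 → 1: weight = 12, length = 2, mean = 12/2 ≈ 6.000
Minimum mean = 3.000, attained e.g. along the cycle 0 → 0 with weight 3 and length 1. So λ(A) = 3/1 = 3.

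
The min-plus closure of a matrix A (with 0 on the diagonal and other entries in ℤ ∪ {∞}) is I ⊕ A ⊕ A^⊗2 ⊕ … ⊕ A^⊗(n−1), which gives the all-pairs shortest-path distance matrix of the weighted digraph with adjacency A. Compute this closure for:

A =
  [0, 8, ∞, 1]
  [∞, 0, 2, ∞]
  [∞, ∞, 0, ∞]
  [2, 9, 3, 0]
Closure =
  [0, 8, 4, 1]
  [∞, 0, 2, ∞]
  [∞, ∞, 0, ∞]
  [2, 9, 3, 0]

This is the Floyd-Warshall all-pairs shortest-path computation. For each intermediate vertex k = 0, 1, …, 3, update dist[i][j] ← min(dist[i][j], dist[i][k] + dist[k][j]). The final matrix gives, for each (i, j), the minimum total weight of any directed path from i to j (possibly empty when i = j).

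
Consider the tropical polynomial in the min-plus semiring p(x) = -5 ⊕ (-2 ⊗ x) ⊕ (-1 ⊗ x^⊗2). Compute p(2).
p(2) = -5

A tropical monomial a ⊗ x^⊗i evaluates to a + i · x. Evaluating each term at x = 2:
  Term 0 contributes -5 + 0 · 2 = -5
  Term 1 contributes -2 + 1 · 2 = 0
  Term 2 contributes -1 + 2 · 2 = 3
p(2) = ⊕ of these = min[-5, 0, 3] = -5.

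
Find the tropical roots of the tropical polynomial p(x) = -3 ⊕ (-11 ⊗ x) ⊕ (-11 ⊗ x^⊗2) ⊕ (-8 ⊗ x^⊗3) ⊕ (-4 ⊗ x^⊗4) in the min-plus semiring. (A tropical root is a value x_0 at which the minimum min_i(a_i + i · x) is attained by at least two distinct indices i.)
Roots: {-4, -3, 0, 8}

Each tropical root is a break point of the lower envelope of the lines y = a_i + i · x (there are 5 lines, with slopes 0, 1, ..., 4). Only the lines that attain the minimum somewhere contribute to roots; other lines are dominated. Here the surviving (envelope) indices are i = 4, i = 3, i = 2, i = 1, i = 0.
Intersections between consecutive envelope lines give the roots: for adjacent envelope indices i < j the intersection is x = (a_i − a_j) / (j − i). Reading off the sorted break points: {-4, -3, 0, 8}.
Verification: at each break x_0, at least two indices attain the minimum of min_i(a_i + i · x_0).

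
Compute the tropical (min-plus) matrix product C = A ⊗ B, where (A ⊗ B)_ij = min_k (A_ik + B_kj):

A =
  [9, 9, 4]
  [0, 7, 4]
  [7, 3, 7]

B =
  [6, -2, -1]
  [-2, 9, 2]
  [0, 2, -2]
A ⊗ B =
  [4, 6, 2]
  [4, -2, -1]
  [1, 5, 5]

Apply the min-plus product entry-by-entry:
  C[0][0] = min over k of (A[0][0] + B[0][0] = 9 + 6 = 15, A[0][1] + B[1][0] = 9 + -2 = 7, A[0][2] + B[2][0] = 4 + 0 = 4) = 4 (attained at k = 2)
  C[0][1] = min over k of (A[0][0] + B[0][1] = 9 + -2 = 7, A[0][1] + B[1][1] = 9 + 9 = 18, A[0][2] + B[2][1] = 4 + 2 = 6) = 6 (attained at k = 2)
  C[0][2] = min over k of (A[0][0] + B[0][2] = 9 + -1 = 8, A[0][1] + B[1][2] = 9 + 2 = 11, A[0][2] + B[2][2] = 4 + -2 = 2) = 2 (attained at k = 2)
  C[1][0] = min over k of (A[1][0] + B[0][0] = 0 + 6 = 6, A[1][1] + B[1][0] = 7 + -2 = 5, A[1][2] + B[2][0] = 4 + 0 = 4) = 4 (attained at k = 2)
  C[1][1] = min over k of (A[1][0] + B[0][1] = 0 + -2 = -2, A[1][1] + B[1][1] = 7 + 9 = 16, A[1][2] + B[2][1] = 4 + 2 = 6) = -2 (attained at k = 0)
  C[1][2] = min over k of (A[1][0] + B[0][2] = 0 + -1 = -1, A[1][1] + B[1][2] = 7 + 2 = 9, A[1][2] + B[2][2] = 4 + -2 = 2) = -1 (attained at k = 0)
  C[2][0] = min over k of (A[2][0] + B[0][0] = 7 + 6 = 13, A[2][1] + B[1][0] = 3 + -2 = 1, A[2][2] + B[2][0] = 7 + 0 = 7) = 1 (attained at k = 1)
  C[2][1] = min over k of (A[2][0] + B[0][1] = 7 + -2 = 5, A[2][1] + B[1][1] = 3 + 9 = 12, A[2][2] + B[2][1] = 7 + 2 = 9) = 5 (attained at k = 0)
  C[2][2] = min over k of (A[2][0] + B[0][2] = 7 + -1 = 6, A[2][1] + B[1][2] = 3 + 2 = 5, A[2][2] + B[2][2] = 7 + -2 = 5) = 5 (attained at k = 1)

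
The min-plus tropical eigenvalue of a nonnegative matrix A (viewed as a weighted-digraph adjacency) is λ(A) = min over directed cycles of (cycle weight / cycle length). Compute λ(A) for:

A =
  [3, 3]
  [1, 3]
λ(A) = 2

Enumerate directed cycles and compute their means (weight / length). Sample:
  cycle 0 → 0: weight = 3, length = 1, mean = 3/1 ≈ 3.000
  cycle 1 → 1: weight = 3, length = 1, mean = 3/1 ≈ 3.000
  cycle 0 → 1 → 0: weight = 4, length = 2, mean = 4/2 ≈ 2.000
  cycle 1 → 0 → 1: weight = 4, length = 2, mean = 4/2 ≈ 2.000
Minimum mean = 2.000, attained e.g. along the cycle 0 → 1 → 0 with weight 4 and length 2. So λ(A) = 4/2 = 2.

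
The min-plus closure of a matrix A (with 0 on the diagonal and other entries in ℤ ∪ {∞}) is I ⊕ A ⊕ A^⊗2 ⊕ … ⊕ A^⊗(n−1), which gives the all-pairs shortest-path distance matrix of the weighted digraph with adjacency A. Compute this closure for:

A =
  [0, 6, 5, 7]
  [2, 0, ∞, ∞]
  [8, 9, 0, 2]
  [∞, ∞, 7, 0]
Closure =
  [0, 6, 5, 7]
  [2, 0, 7, 9]
  [8, 9, 0, 2]
  [15, 16, 7, 0]

This is the Floyd-Warshall all-pairs shortest-path computation. For each intermediate vertex k = 0, 1, …, 3, update dist[i][j] ← min(dist[i][j], dist[i][k] + dist[k][j]). The final matrix gives, for each (i, j), the minimum total weight of any directed path from i to j (possibly empty when i = j).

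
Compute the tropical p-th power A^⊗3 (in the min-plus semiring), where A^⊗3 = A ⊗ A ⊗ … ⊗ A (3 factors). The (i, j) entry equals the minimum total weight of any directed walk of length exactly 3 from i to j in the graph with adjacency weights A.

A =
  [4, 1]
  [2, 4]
A^⊗3 =
  [7, 4]
  [5, 7]

Each entry (A^⊗3)_ij equals the minimum over all length-3 walks i = v_0 → v_1 → … → v_3 = j of Σ_t A[v_t][v_{t+1}]. For example, for (i, j) = (0, 1) we minimise over 4 possible intermediate vertex sequences; the minimum is 4, attained along the walk 0 → 1 → 0 → 1.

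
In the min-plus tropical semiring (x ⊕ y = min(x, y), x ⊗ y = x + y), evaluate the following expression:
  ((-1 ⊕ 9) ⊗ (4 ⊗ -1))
((-1 ⊕ 9) ⊗ (4 ⊗ -1)) = 2

Expand innermost to outermost. Recall ⊕ takes the minimum of its arguments and ⊗ takes their sum. Working out the expression ((-1 ⊕ 9) ⊗ (4 ⊗ -1)) gives 2.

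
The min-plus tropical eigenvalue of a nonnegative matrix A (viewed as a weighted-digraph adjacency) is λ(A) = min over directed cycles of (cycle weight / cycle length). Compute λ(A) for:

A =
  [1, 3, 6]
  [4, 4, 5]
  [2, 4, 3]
λ(A) = 1

Enumerate directed cycles and compute their means (weight / length). Sample:
  cycle 0 → 0: weight = 1, length = 1, mean = 1/1 ≈ 1.000
  cycle 1 → 1: weight = 4, length = 1, mean = 4/1 ≈ 4.000
  cycle 2 → 2: weight = 3, length = 1, mean = 3/1 ≈ 3.000
  cycle 0 → 1 → 0: weight = 7, length = 2, mean = 7/2 ≈ 3.500
  cycle 0 → 2 → 0: weight = 8, length = 2, mean = 8/2 ≈ 4.000
  cycle 1 → 0 → 1: weight = 7, length = 2, mean = 7/2 ≈ 3.500
Minimum mean = 1.000, attained e.g. along the cycle 0 → 0 with weight 1 and length 1. So λ(A) = 1/1 = 1.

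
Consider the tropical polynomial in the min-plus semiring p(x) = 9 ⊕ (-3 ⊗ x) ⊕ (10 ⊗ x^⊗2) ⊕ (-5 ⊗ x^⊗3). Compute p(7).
p(7) = 4

A tropical monomial a ⊗ x^⊗i evaluates to a + i · x. Evaluating each term at x = 7:
  Term 0 contributes 9 + 0 · 7 = 9
  Term 1 contributes -3 + 1 · 7 = 4
  Term 2 contributes 10 + 2 · 7 = 24
  Term 3 contributes -5 + 3 · 7 = 16
p(7) = ⊕ of these = min[9, 4, 24, 16] = 4.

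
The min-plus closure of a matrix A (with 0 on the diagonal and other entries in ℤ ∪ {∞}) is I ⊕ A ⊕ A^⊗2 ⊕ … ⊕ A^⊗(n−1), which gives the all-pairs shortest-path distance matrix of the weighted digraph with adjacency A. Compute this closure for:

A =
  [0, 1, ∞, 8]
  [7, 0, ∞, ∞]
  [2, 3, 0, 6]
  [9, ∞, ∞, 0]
Closure =
  [0, 1, ∞, 8]
  [7, 0, ∞, 15]
  [2, 3, 0, 6]
  [9, 10, ∞, 0]

This is the Floyd-Warshall all-pairs shortest-path computation. For each intermediate vertex k = 0, 1, …, 3, update dist[i][j] ← min(dist[i][j], dist[i][k] + dist[k][j]). The final matrix gives, for each (i, j), the minimum total weight of any directed path from i to j (possibly empty when i = j).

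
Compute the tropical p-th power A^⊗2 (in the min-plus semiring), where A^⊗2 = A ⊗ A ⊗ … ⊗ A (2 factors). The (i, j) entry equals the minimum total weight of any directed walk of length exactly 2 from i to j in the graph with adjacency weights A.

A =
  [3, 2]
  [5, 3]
A^⊗2 =
  [6, 5]
  [8, 6]

Each entry (A^⊗2)_ij equals the minimum over all length-2 walks i = v_0 → v_1 → … → v_2 = j of Σ_t A[v_t][v_{t+1}]. For example, for (i, j) = (0, 1) we minimise over 2 possible intermediate vertex sequences; the minimum is 5, attained along the walk 0 → 0 → 1.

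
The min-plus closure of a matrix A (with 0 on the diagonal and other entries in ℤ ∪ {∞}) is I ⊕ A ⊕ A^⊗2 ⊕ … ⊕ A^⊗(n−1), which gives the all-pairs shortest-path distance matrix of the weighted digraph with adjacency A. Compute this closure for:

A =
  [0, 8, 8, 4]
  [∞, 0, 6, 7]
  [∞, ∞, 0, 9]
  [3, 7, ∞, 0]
Closure =
  [0, 8, 8, 4]
  [10, 0, 6, 7]
  [12, 16, 0, 9]
  [3, 7, 11, 0]

This is the Floyd-Warshall all-pairs shortest-path computation. For each intermediate vertex k = 0, 1, …, 3, update dist[i][j] ← min(dist[i][j], dist[i][k] + dist[k][j]). The final matrix gives, for each (i, j), the minimum total weight of any directed path from i to j (possibly empty when i = j).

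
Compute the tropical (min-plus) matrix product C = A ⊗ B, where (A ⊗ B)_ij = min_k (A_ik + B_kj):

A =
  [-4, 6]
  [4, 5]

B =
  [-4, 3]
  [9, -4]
A ⊗ B =
  [-8, -1]
  [0, 1]

Apply the min-plus product entry-by-entry:
  C[0][0] = min over k of (A[0][0] + B[0][0] = -4 + -4 = -8, A[0][1] + B[1][0] = 6 + 9 = 15) = -8 (attained at k = 0)
  C[0][1] = min over k of (A[0][0] + B[0][1] = -4 + 3 = -1, A[0][1] + B[1][1] = 6 + -4 = 2) = -1 (attained at k = 0)
  C[1][0] = min over k of (A[1][0] + B[0][0] = 4 + -4 = 0, A[1][1] + B[1][0] = 5 + 9 = 14) = 0 (attained at k = 0)
  C[1][1] = min over k of (A[1][0] + B[0][1] = 4 + 3 = 7, A[1][1] + B[1][1] = 5 + -4 = 1) = 1 (attained at k = 1)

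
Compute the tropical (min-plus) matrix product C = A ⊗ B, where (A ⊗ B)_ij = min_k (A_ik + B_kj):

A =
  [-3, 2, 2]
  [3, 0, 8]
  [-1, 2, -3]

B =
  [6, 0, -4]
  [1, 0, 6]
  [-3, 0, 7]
A ⊗ B =
  [-1, -3, -7]
  [1, 0, -1]
  [-6, -3, -5]

Apply the min-plus product entry-by-entry:
  C[0][0] = min over k of (A[0][0] + B[0][0] = -3 + 6 = 3, A[0][1] + B[1][0] = 2 + 1 = 3, A[0][2] + B[2][0] = 2 + -3 = -1) = -1 (attained at k = 2)
  C[0][1] = min over k of (A[0][0] + B[0][1] = -3 + 0 = -3, A[0][1] + B[1][1] = 2 + 0 = 2, A[0][2] + B[2][1] = 2 + 0 = 2) = -3 (attained at k = 0)
  C[0][2] = min over k of (A[0][0] + B[0][2] = -3 + -4 = -7, A[0][1] + B[1][2] = 2 + 6 = 8, A[0][2] + B[2][2] = 2 + 7 = 9) = -7 (attained at k = 0)
  C[1][0] = min over k of (A[1][0] + B[0][0] = 3 + 6 = 9, A[1][1] + B[1][0] = 0 + 1 = 1, A[1][2] + B[2][0] = 8 + -3 = 5) = 1 (attained at k = 1)
  C[1][1] = min over k of (A[1][0] + B[0][1] = 3 + 0 = 3, A[1][1] + B[1][1] = 0 + 0 = 0, A[1][2] + B[2][1] = 8 + 0 = 8) = 0 (attained at k = 1)
  C[1][2] = min over k of (A[1][0] + B[0][2] = 3 + -4 = -1, A[1][1] + B[1][2] = 0 + 6 = 6, A[1][2] + B[2][2] = 8 + 7 = 15) = -1 (attained at k = 0)
  C[2][0] = min over k of (A[2][0] + B[0][0] = -1 + 6 = 5, A[2][1] + B[1][0] = 2 + 1 = 3, A[2][2] + B[2][0] = -3 + -3 = -6) = -6 (attained at k = 2)
  C[2][1] = min over k of (A[2][0] + B[0][1] = -1 + 0 = -1, A[2][1] + B[1][1] = 2 + 0 = 2, A[2][2] + B[2][1] = -3 + 0 = -3) = -3 (attained at k = 2)
  C[2][2] = min over k of (A[2][0] + B[0][2] = -1 + -4 = -5, A[2][1] + B[1][2] = 2 + 6 = 8, A[2][2] + B[2][2] = -3 + 7 = 4) = -5 (attained at k = 0)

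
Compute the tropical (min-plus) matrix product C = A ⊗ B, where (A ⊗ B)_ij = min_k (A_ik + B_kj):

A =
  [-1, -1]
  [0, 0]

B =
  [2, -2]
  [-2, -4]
A ⊗ B =
  [-3, -5]
  [-2, -4]

Apply the min-plus product entry-by-entry:
  C[0][0] = min over k of (A[0][0] + B[0][0] = -1 + 2 = 1, A[0][1] + B[1][0] = -1 + -2 = -3) = -3 (attained at k = 1)
  C[0][1] = min over k of (A[0][0] + B[0][1] = -1 + -2 = -3, A[0][1] + B[1][1] = -1 + -4 = -5) = -5 (attained at k = 1)
  C[1][0] = min over k of (A[1][0] + B[0][0] = 0 + 2 = 2, A[1][1] + B[1][0] = 0 + -2 = -2) = -2 (attained at k = 1)
  C[1][1] = min over k of (A[1][0] + B[0][1] = 0 + -2 = -2, A[1][1] + B[1][1] = 0 + -4 = -4) = -4 (attained at k = 1)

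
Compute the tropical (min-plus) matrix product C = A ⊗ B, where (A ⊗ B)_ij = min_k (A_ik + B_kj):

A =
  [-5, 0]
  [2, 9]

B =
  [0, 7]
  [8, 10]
A ⊗ B =
  [-5, 2]
  [2, 9]

Apply the min-plus product entry-by-entry:
  C[0][0] = min over k of (A[0][0] + B[0][0] = -5 + 0 = -5, A[0][1] + B[1][0] = 0 + 8 = 8) = -5 (attained at k = 0)
  C[0][1] = min over k of (A[0][0] + B[0][1] = -5 + 7 = 2, A[0][1] + B[1][1] = 0 + 10 = 10) = 2 (attained at k = 0)
  C[1][0] = min over k of (A[1][0] + B[0][0] = 2 + 0 = 2, A[1][1] + B[1][0] = 9 + 8 = 17) = 2 (attained at k = 0)
  C[1][1] = min over k of (A[1][0] + B[0][1] = 2 + 7 = 9, A[1][1] + B[1][1] = 9 + 10 = 19) = 9 (attained at k = 0)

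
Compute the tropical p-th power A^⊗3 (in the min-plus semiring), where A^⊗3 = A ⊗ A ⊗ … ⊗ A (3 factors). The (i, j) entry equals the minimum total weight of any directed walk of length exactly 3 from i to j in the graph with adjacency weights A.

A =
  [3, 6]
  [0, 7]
A^⊗3 =
  [9, 12]
  [6, 9]

Each entry (A^⊗3)_ij equals the minimum over all length-3 walks i = v_0 → v_1 → … → v_3 = j of Σ_t A[v_t][v_{t+1}]. For example, for (i, j) = (0, 1) we minimise over 4 possible intermediate vertex sequences; the minimum is 12, attained along the walk 0 → 0 → 0 → 1.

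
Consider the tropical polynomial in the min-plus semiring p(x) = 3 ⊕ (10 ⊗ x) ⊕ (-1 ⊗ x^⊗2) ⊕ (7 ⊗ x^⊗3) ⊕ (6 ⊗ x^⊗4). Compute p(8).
p(8) = 3

A tropical monomial a ⊗ x^⊗i evaluates to a + i · x. Evaluating each term at x = 8:
  Term 0 contributes 3 + 0 · 8 = 3
  Term 1 contributes 10 + 1 · 8 = 18
  Term 2 contributes -1 + 2 · 8 = 15
  Term 3 contributes 7 + 3 · 8 = 31
  Term 4 contributes 6 + 4 · 8 = 38
p(8) = ⊕ of these = min[3, 18, 15, 31, 38] = 3.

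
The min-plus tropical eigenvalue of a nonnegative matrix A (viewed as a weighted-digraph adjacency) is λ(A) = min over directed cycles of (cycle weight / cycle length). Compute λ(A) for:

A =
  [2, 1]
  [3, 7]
λ(A) = 2

Enumerate directed cycles and compute their means (weight / length). Sample:
  cycle 0 → 0: weight = 2, length = 1, mean = 2/1 ≈ 2.000
  cycle 1 → 1: weight = 7, length = 1, mean = 7/1 ≈ 7.000
  cycle 0 → 1 → 0: weight = 4, length = 2, mean = 4/2 ≈ 2.000
  cycle 1 → 0 → 1: weight = 4, length = 2, mean = 4/2 ≈ 2.000
Minimum mean = 2.000, attained e.g. along the cycle 0 → 0 with weight 2 and length 1. So λ(A) = 2/1 = 2.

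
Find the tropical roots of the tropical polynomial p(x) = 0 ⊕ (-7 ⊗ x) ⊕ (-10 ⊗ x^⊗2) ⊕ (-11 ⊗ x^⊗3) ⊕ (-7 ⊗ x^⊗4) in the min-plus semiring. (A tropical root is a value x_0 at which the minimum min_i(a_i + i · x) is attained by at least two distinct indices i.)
Roots: {-4, 1, 3, 7}

Each tropical root is a break point of the lower envelope of the lines y = a_i + i · x (there are 5 lines, with slopes 0, 1, ..., 4). Only the lines that attain the minimum somewhere contribute to roots; other lines are dominated. Here the surviving (envelope) indices are i = 4, i = 3, i = 2, i = 1, i = 0.
Intersections between consecutive envelope lines give the roots: for adjacent envelope indices i < j the intersection is x = (a_i − a_j) / (j − i). Reading off the sorted break points: {-4, 1, 3, 7}.
Verification: at each break x_0, at least two indices attain the minimum of min_i(a_i + i · x_0).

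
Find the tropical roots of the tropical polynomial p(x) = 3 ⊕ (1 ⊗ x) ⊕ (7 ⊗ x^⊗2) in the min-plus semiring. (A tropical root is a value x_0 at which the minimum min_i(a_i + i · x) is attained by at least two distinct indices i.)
Roots: {-6, 2}

Each tropical root is a break point of the lower envelope of the lines y = a_i + i · x (there are 3 lines, with slopes 0, 1, ..., 2). Only the lines that attain the minimum somewhere contribute to roots; other lines are dominated. Here the surviving (envelope) indices are i = 2, i = 1, i = 0.
Intersections between consecutive envelope lines give the roots: for adjacent envelope indices i < j the intersection is x = (a_i − a_j) / (j − i). Reading off the sorted break points: {-6, 2}.
Verification: at each break x_0, at least two indices attain the minimum of min_i(a_i + i · x_0).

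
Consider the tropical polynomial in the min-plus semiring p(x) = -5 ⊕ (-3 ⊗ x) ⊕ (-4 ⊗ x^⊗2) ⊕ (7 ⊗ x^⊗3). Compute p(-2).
p(-2) = -8

A tropical monomial a ⊗ x^⊗i evaluates to a + i · x. Evaluating each term at x = -2:
  Term 0 contributes -5 + 0 · -2 = -5
  Term 1 contributes -3 + 1 · -2 = -5
  Term 2 contributes -4 + 2 · -2 = -8
  Term 3 contributes 7 + 3 · -2 = 1
p(-2) = ⊕ of these = min[-5, -5, -8, 1] = -8.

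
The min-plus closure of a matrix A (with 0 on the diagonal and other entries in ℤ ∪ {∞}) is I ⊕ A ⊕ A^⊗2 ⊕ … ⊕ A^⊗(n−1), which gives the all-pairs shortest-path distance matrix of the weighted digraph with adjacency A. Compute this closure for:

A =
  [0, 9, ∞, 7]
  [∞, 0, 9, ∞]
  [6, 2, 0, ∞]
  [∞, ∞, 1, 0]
Closure =
  [0, 9, 8, 7]
  [15, 0, 9, 22]
  [6, 2, 0, 13]
  [7, 3, 1, 0]

This is the Floyd-Warshall all-pairs shortest-path computation. For each intermediate vertex k = 0, 1, …, 3, update dist[i][j] ← min(dist[i][j], dist[i][k] + dist[k][j]). The final matrix gives, for each (i, j), the minimum total weight of any directed path from i to j (possibly empty when i = j).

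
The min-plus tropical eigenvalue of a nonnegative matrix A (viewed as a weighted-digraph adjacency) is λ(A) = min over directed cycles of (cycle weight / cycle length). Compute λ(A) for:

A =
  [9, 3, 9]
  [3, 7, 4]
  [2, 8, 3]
λ(A) = 3

Enumerate directed cycles and compute their means (weight / length). Sample:
  cycle 0 → 0: weight = 9, length = 1, mean = 9/1 ≈ 9.000
  cycle 1 → 1: weight = 7, length = 1, mean = 7/1 ≈ 7.000
  cycle 2 → 2: weight = 3, length = 1, mean = 3/1 ≈ 3.000
  cycle 0 → 1 → 0: weight = 6, length = 2, mean = 6/2 ≈ 3.000
  cycle 0 → 2 → 0: weight = 11, length = 2, mean = 11/2 ≈ 5.500
  cycle 1 → 0 → 1: weight = 6, length = 2, mean = 6/2 ≈ 3.000
Minimum mean = 3.000, attained e.g. along the cycle 2 → 2 with weight 3 and length 1. So λ(A) = 3/1 = 3.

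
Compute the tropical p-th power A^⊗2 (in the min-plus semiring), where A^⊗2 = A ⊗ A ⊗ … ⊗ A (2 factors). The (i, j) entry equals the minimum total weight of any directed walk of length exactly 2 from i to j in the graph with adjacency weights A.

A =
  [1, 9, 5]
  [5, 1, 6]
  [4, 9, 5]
A^⊗2 =
  [2, 10, 6]
  [6, 2, 7]
  [5, 10, 9]

Each entry (A^⊗2)_ij equals the minimum over all length-2 walks i = v_0 → v_1 → … → v_2 = j of Σ_t A[v_t][v_{t+1}]. For example, for (i, j) = (0, 2) we minimise over 3 possible intermediate vertex sequences; the minimum is 6, attained along the walk 0 → 0 → 2.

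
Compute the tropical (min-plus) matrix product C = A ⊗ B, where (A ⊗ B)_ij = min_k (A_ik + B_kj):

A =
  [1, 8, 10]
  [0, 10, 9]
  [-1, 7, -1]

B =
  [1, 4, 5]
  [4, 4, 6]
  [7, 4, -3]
A ⊗ B =
  [2, 5, 6]
  [1, 4, 5]
  [0, 3, -4]

Apply the min-plus product entry-by-entry:
  C[0][0] = min over k of (A[0][0] + B[0][0] = 1 + 1 = 2, A[0][1] + B[1][0] = 8 + 4 = 12, A[0][2] + B[2][0] = 10 + 7 = 17) = 2 (attained at k = 0)
  C[0][1] = min over k of (A[0][0] + B[0][1] = 1 + 4 = 5, A[0][1] + B[1][1] = 8 + 4 = 12, A[0][2] + B[2][1] = 10 + 4 = 14) = 5 (attained at k = 0)
  C[0][2] = min over k of (A[0][0] + B[0][2] = 1 + 5 = 6, A[0][1] + B[1][2] = 8 + 6 = 14, A[0][2] + B[2][2] = 10 + -3 = 7) = 6 (attained at k = 0)
  C[1][0] = min over k of (A[1][0] + B[0][0] = 0 + 1 = 1, A[1][1] + B[1][0] = 10 + 4 = 14, A[1][2] + B[2][0] = 9 + 7 = 16) = 1 (attained at k = 0)
  C[1][1] = min over k of (A[1][0] + B[0][1] = 0 + 4 = 4, A[1][1] + B[1][1] = 10 + 4 = 14, A[1][2] + B[2][1] = 9 + 4 = 13) = 4 (attained at k = 0)
  C[1][2] = min over k of (A[1][0] + B[0][2] = 0 + 5 = 5, A[1][1] + B[1][2] = 10 + 6 = 16, A[1][2] + B[2][2] = 9 + -3 = 6) = 5 (attained at k = 0)
  C[2][0] = min over k of (A[2][0] + B[0][0] = -1 + 1 = 0, A[2][1] + B[1][0] = 7 + 4 = 11, A[2][2] + B[2][0] = -1 + 7 = 6) = 0 (attained at k = 0)
  C[2][1] = min over k of (A[2][0] + B[0][1] = -1 + 4 = 3, A[2][1] + B[1][1] = 7 + 4 = 11, A[2][2] + B[2][1] = -1 + 4 = 3) = 3 (attained at k = 0)
  C[2][2] = min over k of (A[2][0] + B[0][2] = -1 + 5 = 4, A[2][1] + B[1][2] = 7 + 6 = 13, A[2][2] + B[2][2] = -1 + -3 = -4) = -4 (attained at k = 2)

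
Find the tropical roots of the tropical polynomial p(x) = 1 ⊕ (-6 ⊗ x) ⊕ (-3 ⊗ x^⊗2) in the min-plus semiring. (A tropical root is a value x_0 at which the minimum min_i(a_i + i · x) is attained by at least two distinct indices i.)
Roots: {-3, 7}

Each tropical root is a break point of the lower envelope of the lines y = a_i + i · x (there are 3 lines, with slopes 0, 1, ..., 2). Only the lines that attain the minimum somewhere contribute to roots; other lines are dominated. Here the surviving (envelope) indices are i = 2, i = 1, i = 0.
Intersections between consecutive envelope lines give the roots: for adjacent envelope indices i < j the intersection is x = (a_i − a_j) / (j − i). Reading off the sorted break points: {-3, 7}.
Verification: at each break x_0, at least two indices attain the minimum of min_i(a_i + i · x_0).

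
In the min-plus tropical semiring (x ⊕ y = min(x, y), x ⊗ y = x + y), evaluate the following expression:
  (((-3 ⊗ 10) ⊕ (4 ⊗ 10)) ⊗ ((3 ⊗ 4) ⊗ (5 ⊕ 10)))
(((-3 ⊗ 10) ⊕ (4 ⊗ 10)) ⊗ ((3 ⊗ 4) ⊗ (5 ⊕ 10))) = 19

Expand innermost to outermost. Recall ⊕ takes the minimum of its arguments and ⊗ takes their sum. Working out the expression (((-3 ⊗ 10) ⊕ (4 ⊗ 10)) ⊗ ((3 ⊗ 4) ⊗ (5 ⊕ 10))) gives 19.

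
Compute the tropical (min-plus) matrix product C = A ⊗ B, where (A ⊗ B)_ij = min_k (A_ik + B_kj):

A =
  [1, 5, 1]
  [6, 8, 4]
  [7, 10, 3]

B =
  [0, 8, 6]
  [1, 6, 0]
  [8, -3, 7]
A ⊗ B =
  [1, -2, 5]
  [6, 1, 8]
  [7, 0, 10]

Apply the min-plus product entry-by-entry:
  C[0][0] = min over k of (A[0][0] + B[0][0] = 1 + 0 = 1, A[0][1] + B[1][0] = 5 + 1 = 6, A[0][2] + B[2][0] = 1 + 8 = 9) = 1 (attained at k = 0)
  C[0][1] = min over k of (A[0][0] + B[0][1] = 1 + 8 = 9, A[0][1] + B[1][1] = 5 + 6 = 11, A[0][2] + B[2][1] = 1 + -3 = -2) = -2 (attained at k = 2)
  C[0][2] = min over k of (A[0][0] + B[0][2] = 1 + 6 = 7, A[0][1] + B[1][2] = 5 + 0 = 5, A[0][2] + B[2][2] = 1 + 7 = 8) = 5 (attained at k = 1)
  C[1][0] = min over k of (A[1][0] + B[0][0] = 6 + 0 = 6, A[1][1] + B[1][0] = 8 + 1 = 9, A[1][2] + B[2][0] = 4 + 8 = 12) = 6 (attained at k = 0)
  C[1][1] = min over k of (A[1][0] + B[0][1] = 6 + 8 = 14, A[1][1] + B[1][1] = 8 + 6 = 14, A[1][2] + B[2][1] = 4 + -3 = 1) = 1 (attained at k = 2)
  C[1][2] = min over k of (A[1][0] + B[0][2] = 6 + 6 = 12, A[1][1] + B[1][2] = 8 + 0 = 8, A[1][2] + B[2][2] = 4 + 7 = 11) = 8 (attained at k = 1)
  C[2][0] = min over k of (A[2][0] + B[0][0] = 7 + 0 = 7, A[2][1] + B[1][0] = 10 + 1 = 11, A[2][2] + B[2][0] = 3 + 8 = 11) = 7 (attained at k = 0)
  C[2][1] = min over k of (A[2][0] + B[0][1] = 7 + 8 = 15, A[2][1] + B[1][1] = 10 + 6 = 16, A[2][2] + B[2][1] = 3 + -3 = 0) = 0 (attained at k = 2)
  C[2][2] = min over k of (A[2][0] + B[0][2] = 7 + 6 = 13, A[2][1] + B[1][2] = 10 + 0 = 10, A[2][2] + B[2][2] = 3 + 7 = 10) = 10 (attained at k = 1)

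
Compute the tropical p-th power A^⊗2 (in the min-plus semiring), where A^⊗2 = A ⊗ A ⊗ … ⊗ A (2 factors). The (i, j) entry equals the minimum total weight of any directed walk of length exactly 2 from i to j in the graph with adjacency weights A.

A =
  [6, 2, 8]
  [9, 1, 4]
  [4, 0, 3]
A^⊗2 =
  [11, 3, 6]
  [8, 2, 5]
  [7, 1, 4]

Each entry (A^⊗2)_ij equals the minimum over all length-2 walks i = v_0 → v_1 → … → v_2 = j of Σ_t A[v_t][v_{t+1}]. For example, for (i, j) = (0, 2) we minimise over 3 possible intermediate vertex sequences; the minimum is 6, attained along the walk 0 → 1 → 2.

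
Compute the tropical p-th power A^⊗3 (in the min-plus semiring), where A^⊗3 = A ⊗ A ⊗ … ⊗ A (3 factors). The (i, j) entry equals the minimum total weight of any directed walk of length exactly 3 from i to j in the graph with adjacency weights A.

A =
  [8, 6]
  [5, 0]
A^⊗3 =
  [11, 6]
  [5, 0]

Each entry (A^⊗3)_ij equals the minimum over all length-3 walks i = v_0 → v_1 → … → v_3 = j of Σ_t A[v_t][v_{t+1}]. For example, for (i, j) = (0, 1) we minimise over 4 possible intermediate vertex sequences; the minimum is 6, attained along the walk 0 → 1 → 1 → 1.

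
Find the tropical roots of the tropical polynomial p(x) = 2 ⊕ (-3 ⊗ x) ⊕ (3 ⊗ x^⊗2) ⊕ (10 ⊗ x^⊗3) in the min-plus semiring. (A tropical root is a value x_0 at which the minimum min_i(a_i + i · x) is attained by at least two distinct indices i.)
Roots: {-7, -6, 5}

Each tropical root is a break point of the lower envelope of the lines y = a_i + i · x (there are 4 lines, with slopes 0, 1, ..., 3). Only the lines that attain the minimum somewhere contribute to roots; other lines are dominated. Here the surviving (envelope) indices are i = 3, i = 2, i = 1, i = 0.
Intersections between consecutive envelope lines give the roots: for adjacent envelope indices i < j the intersection is x = (a_i − a_j) / (j − i). Reading off the sorted break points: {-7, -6, 5}.
Verification: at each break x_0, at least two indices attain the minimum of min_i(a_i + i · x_0).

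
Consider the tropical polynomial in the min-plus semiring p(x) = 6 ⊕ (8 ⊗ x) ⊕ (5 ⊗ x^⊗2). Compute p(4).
p(4) = 6

A tropical monomial a ⊗ x^⊗i evaluates to a + i · x. Evaluating each term at x = 4:
  Term 0 contributes 6 + 0 · 4 = 6
  Term 1 contributes 8 + 1 · 4 = 12
  Term 2 contributes 5 + 2 · 4 = 13
p(4) = ⊕ of these = min[6, 12, 13] = 6.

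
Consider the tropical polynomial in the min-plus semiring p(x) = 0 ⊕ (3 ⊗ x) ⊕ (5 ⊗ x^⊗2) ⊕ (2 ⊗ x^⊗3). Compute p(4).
p(4) = 0

A tropical monomial a ⊗ x^⊗i evaluates to a + i · x. Evaluating each term at x = 4:
  Term 0 contributes 0 + 0 · 4 = 0
  Term 1 contributes 3 + 1 · 4 = 7
  Term 2 contributes 5 + 2 · 4 = 13
  Term 3 contributes 2 + 3 · 4 = 14
p(4) = ⊕ of these = min[0, 7, 13, 14] = 0.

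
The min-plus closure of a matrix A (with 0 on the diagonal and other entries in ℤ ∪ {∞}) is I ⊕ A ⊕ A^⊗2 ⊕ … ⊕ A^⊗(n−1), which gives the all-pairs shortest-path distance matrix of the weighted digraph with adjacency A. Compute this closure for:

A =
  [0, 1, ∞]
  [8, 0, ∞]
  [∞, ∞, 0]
Closure =
  [0, 1, ∞]
  [8, 0, ∞]
  [∞, ∞, 0]

This is the Floyd-Warshall all-pairs shortest-path computation. For each intermediate vertex k = 0, 1, …, 2, update dist[i][j] ← min(dist[i][j], dist[i][k] + dist[k][j]). The final matrix gives, for each (i, j), the minimum total weight of any directed path from i to j (possibly empty when i = j).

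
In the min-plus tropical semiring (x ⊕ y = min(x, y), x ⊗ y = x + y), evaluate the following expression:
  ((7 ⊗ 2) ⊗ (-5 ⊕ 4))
((7 ⊗ 2) ⊗ (-5 ⊕ 4)) = 4

Expand innermost to outermost. Recall ⊕ takes the minimum of its arguments and ⊗ takes their sum. Working out the expression ((7 ⊗ 2) ⊗ (-5 ⊕ 4)) gives 4.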